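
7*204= 1428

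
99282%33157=32968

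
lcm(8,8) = 8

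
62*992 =61504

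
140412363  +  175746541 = 316158904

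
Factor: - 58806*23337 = -1372355622=-2^1*3^7*11^2 * 2593^1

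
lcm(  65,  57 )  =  3705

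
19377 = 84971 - 65594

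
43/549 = 43/549=0.08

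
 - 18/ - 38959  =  18/38959 =0.00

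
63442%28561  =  6320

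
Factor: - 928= -2^5*29^1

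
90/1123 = 90/1123 = 0.08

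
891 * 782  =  696762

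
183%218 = 183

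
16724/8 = 2090 + 1/2 = 2090.50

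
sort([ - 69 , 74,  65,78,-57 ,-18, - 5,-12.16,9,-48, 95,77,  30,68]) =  [ - 69, - 57, - 48, - 18,-12.16, -5,9, 30, 65, 68, 74,77,  78,95]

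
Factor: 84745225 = 5^2*19^1*23^1  *7757^1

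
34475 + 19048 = 53523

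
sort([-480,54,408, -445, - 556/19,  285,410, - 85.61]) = [ -480, - 445,-85.61, - 556/19, 54,285,408 , 410 ]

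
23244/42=553 + 3/7 = 553.43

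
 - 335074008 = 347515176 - 682589184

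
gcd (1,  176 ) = 1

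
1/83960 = 1/83960=0.00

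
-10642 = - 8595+-2047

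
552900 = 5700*97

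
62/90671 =62/90671=0.00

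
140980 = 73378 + 67602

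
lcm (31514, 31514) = 31514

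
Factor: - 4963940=-2^2*5^1 * 19^1*13063^1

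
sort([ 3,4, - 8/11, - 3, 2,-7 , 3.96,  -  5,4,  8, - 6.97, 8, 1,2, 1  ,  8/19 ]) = [ - 7 , - 6.97,-5, - 3 ,  -  8/11, 8/19, 1,  1,  2 , 2, 3,3.96, 4,4,8, 8]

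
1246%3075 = 1246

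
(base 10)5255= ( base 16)1487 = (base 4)1102013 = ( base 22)AIJ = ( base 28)6jj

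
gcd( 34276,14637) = 41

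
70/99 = 70/99 = 0.71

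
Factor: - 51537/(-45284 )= 2^( - 2)*3^1*41^1*419^1*11321^ (-1)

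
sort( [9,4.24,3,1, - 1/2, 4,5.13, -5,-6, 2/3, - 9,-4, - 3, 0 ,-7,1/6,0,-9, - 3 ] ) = [-9, - 9 ,-7,-6, - 5, - 4,-3,  -  3, - 1/2,0,0, 1/6 , 2/3,1,3, 4,4.24, 5.13,9] 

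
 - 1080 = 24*( - 45) 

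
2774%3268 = 2774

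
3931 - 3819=112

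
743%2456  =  743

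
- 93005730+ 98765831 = 5760101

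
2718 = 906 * 3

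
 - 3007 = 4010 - 7017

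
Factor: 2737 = 7^1*17^1*  23^1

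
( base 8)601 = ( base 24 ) g1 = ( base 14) 1D7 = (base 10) 385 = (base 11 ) 320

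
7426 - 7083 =343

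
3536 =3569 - 33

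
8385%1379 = 111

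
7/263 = 7/263 = 0.03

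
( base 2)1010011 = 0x53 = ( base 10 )83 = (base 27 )32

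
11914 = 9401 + 2513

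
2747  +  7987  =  10734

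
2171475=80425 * 27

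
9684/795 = 12+48/265 = 12.18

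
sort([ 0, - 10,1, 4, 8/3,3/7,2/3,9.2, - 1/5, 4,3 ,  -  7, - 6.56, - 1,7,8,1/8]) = [-10, - 7, - 6.56,  -  1, - 1/5, 0,1/8,3/7, 2/3,1,8/3,  3,4,4,7, 8,9.2]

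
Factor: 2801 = 2801^1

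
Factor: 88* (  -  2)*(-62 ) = 2^5 * 11^1 * 31^1=10912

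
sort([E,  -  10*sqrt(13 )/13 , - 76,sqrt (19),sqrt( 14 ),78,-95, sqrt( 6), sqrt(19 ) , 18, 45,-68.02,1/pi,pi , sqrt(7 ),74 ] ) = [ - 95, - 76, - 68.02, -10*sqrt(13)/13,1/pi,sqrt(6), sqrt( 7), E,pi,sqrt( 14), sqrt( 19 ),sqrt( 19 ),18 , 45,74,78]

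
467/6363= 467/6363 = 0.07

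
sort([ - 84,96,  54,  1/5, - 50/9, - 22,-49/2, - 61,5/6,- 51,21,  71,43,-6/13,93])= [-84,-61,-51,-49/2, -22, - 50/9, -6/13,1/5,5/6, 21,43,54, 71,93,96 ] 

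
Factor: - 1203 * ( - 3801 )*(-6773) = - 3^2 * 7^1*13^1* 181^1*401^1*521^1 = - 30970240119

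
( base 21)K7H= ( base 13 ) 4121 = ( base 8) 21430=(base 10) 8984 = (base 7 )35123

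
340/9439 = 340/9439 = 0.04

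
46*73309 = 3372214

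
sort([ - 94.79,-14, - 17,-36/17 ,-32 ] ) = [- 94.79 , - 32, -17,-14, - 36/17]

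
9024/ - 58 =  - 156 + 12/29=- 155.59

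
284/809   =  284/809=0.35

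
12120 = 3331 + 8789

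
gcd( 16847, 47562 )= 1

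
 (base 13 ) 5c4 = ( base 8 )1755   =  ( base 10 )1005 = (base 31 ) 11d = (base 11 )834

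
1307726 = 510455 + 797271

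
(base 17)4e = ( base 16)52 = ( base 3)10001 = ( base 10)82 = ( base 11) 75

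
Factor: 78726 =2^1*3^1*13121^1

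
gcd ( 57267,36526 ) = 7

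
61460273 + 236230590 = 297690863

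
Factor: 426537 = 3^2*83^1*571^1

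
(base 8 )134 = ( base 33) 2Q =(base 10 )92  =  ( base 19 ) 4G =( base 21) 48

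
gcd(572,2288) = 572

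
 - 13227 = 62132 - 75359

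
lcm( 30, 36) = 180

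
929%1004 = 929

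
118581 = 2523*47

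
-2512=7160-9672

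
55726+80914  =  136640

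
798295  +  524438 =1322733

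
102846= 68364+34482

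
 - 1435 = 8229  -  9664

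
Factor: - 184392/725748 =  - 78/307  =  - 2^1*3^1*13^1*307^( - 1)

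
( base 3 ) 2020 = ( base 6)140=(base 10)60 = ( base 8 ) 74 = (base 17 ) 39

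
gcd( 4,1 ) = 1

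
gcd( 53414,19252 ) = 2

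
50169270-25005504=25163766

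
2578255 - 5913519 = -3335264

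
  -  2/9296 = - 1 + 4647/4648 = -0.00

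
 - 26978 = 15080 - 42058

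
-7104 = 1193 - 8297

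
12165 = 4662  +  7503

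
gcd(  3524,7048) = 3524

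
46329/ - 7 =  - 46329/7 = - 6618.43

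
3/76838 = 3/76838 = 0.00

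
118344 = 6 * 19724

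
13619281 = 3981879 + 9637402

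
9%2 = 1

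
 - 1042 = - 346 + - 696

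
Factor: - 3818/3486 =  - 3^( - 1 ) * 7^(-1)*23^1 = - 23/21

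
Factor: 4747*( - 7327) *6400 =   -  2^8*5^2 *17^1*47^1*101^1 * 431^1 = - 222600121600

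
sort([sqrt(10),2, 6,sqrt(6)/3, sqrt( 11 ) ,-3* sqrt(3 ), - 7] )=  [ - 7, - 3*sqrt(3 ),sqrt(6)/3, 2, sqrt(10 ),sqrt( 11) , 6 ] 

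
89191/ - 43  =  -2075 + 34/43 = -2074.21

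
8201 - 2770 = 5431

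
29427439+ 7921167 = 37348606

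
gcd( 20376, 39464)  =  8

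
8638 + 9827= 18465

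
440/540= 22/27 = 0.81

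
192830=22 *8765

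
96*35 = 3360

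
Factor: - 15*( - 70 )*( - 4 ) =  - 2^3*3^1*5^2*7^1=-4200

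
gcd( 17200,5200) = 400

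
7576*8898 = 67411248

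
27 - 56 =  - 29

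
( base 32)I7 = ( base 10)583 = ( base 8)1107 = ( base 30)jd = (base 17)205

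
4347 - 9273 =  - 4926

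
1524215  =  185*8239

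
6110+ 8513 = 14623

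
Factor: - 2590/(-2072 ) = 2^ ( - 2 )*5^1 = 5/4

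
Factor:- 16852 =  - 2^2*11^1*383^1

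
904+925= 1829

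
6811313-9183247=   -  2371934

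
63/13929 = 21/4643 = 0.00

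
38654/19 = 38654/19 = 2034.42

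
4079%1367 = 1345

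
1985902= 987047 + 998855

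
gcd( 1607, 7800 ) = 1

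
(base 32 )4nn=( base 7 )20104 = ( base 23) 942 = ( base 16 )12f7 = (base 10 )4855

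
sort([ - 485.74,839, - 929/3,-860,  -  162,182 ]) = [ - 860, - 485.74,-929/3, - 162, 182,839 ] 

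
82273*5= 411365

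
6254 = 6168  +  86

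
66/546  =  11/91 = 0.12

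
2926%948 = 82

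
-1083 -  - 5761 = 4678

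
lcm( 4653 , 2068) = 18612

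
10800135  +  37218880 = 48019015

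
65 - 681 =  -  616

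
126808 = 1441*88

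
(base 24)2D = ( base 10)61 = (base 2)111101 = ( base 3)2021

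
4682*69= 323058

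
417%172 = 73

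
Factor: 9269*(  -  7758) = -71908902 = - 2^1*3^2*13^1*23^1*31^1*431^1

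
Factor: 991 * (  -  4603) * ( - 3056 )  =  13940167088 = 2^4*191^1*991^1 * 4603^1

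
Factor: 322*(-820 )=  - 264040  =  -2^3*5^1*7^1*23^1*41^1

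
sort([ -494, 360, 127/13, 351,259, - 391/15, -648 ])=[ - 648, - 494, - 391/15,127/13, 259, 351, 360]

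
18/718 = 9/359 = 0.03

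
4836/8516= 1209/2129 =0.57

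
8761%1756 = 1737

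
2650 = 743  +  1907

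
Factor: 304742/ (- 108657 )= - 2^1*3^ ( - 2 )*17^1*8963^1 * 12073^( - 1)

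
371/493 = 371/493 = 0.75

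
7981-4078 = 3903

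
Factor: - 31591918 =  - 2^1*73^1 * 151^1*1433^1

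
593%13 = 8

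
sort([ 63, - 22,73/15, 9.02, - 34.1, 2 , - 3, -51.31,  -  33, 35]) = [ - 51.31, - 34.1, - 33,-22, - 3, 2,73/15, 9.02, 35 , 63] 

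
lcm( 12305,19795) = 455285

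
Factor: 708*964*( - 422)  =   - 288020064 = - 2^5*3^1 * 59^1*211^1 * 241^1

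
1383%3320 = 1383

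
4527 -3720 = 807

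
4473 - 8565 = -4092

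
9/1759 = 9/1759 =0.01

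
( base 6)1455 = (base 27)EH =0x18b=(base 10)395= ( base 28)e3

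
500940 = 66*7590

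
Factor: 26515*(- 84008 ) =  -  2227472120=   - 2^3*5^1 *5303^1*10501^1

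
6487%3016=455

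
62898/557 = 112+514/557 = 112.92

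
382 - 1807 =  - 1425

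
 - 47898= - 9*5322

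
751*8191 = 6151441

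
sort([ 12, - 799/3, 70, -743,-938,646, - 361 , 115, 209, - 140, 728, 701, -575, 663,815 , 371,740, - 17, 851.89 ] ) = [- 938, - 743, - 575, -361, - 799/3, - 140, - 17, 12, 70,115,209,  371, 646, 663,  701,728  ,  740  ,  815,851.89 ]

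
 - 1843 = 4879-6722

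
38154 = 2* 19077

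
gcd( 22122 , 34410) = 6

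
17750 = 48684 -30934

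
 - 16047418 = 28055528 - 44102946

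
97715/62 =1576+3/62 =1576.05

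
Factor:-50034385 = -5^1*53^1*349^1 * 541^1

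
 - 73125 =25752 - 98877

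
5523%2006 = 1511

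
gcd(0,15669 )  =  15669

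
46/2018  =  23/1009 = 0.02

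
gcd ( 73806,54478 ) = 2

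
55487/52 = 55487/52=1067.06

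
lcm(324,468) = 4212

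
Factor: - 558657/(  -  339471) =11^1*19^1*127^(-1) = 209/127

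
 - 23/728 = -23/728 = - 0.03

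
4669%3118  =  1551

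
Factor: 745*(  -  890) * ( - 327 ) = 2^1*3^1 * 5^2 *89^1*109^1*149^1 = 216817350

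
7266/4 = 3633/2 = 1816.50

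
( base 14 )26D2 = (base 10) 6848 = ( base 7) 25652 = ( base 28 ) 8kg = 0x1AC0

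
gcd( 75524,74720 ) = 4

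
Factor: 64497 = 3^1 * 21499^1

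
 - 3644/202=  - 1822/101  =  -18.04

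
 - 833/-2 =416 + 1/2  =  416.50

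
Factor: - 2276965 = -5^1 * 455393^1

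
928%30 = 28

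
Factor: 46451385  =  3^2*5^1*577^1*1789^1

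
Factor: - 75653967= - 3^1*25217989^1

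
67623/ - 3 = -22541+0/1 =-22541.00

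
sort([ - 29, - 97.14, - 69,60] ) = [-97.14, - 69, - 29, 60] 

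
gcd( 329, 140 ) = 7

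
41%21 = 20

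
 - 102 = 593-695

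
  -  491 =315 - 806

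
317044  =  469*676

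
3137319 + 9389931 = 12527250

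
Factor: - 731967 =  - 3^1*243989^1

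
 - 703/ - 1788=703/1788   =  0.39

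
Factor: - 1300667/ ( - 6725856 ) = 2^( - 5 ) * 3^( - 1)*31^1*41957^1 * 70061^ ( - 1)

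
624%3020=624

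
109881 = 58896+50985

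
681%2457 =681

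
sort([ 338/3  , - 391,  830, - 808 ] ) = [ - 808, - 391, 338/3,830]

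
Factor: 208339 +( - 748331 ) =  - 539992 = -  2^3*67499^1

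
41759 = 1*41759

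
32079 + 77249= 109328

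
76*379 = 28804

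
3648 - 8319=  - 4671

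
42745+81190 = 123935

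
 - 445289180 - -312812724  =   - 132476456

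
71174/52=35587/26=1368.73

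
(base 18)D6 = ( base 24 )a0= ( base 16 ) f0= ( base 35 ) 6U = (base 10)240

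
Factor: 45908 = 2^2*23^1*499^1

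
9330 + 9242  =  18572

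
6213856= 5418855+795001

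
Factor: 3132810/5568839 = 2^1*3^3*5^1 *41^1 *67^( - 1)*283^1*83117^( - 1 ) 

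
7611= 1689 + 5922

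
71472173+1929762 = 73401935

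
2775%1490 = 1285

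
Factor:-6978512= - 2^4*436157^1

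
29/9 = 29/9=3.22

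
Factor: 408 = 2^3 *3^1*17^1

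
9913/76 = 130 +33/76 = 130.43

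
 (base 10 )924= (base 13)561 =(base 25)1BO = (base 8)1634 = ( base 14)4a0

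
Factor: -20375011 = -19^1*823^1*1303^1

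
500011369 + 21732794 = 521744163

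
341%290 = 51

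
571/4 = 142+3/4 = 142.75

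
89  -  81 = 8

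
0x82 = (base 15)8A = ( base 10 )130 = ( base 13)a0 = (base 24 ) 5a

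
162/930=27/155 =0.17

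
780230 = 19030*41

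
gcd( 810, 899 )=1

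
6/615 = 2/205   =  0.01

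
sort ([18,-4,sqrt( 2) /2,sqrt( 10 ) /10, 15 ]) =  [ - 4 , sqrt( 10)/10,sqrt( 2 ) /2,15,18 ] 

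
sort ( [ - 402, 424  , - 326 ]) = [ - 402, - 326,424] 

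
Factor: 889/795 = 3^( -1)*5^( - 1 ) * 7^1*53^( - 1)*127^1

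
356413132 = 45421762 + 310991370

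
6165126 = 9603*642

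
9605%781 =233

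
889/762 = 7/6 = 1.17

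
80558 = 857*94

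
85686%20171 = 5002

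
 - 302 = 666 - 968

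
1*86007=86007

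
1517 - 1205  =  312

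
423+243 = 666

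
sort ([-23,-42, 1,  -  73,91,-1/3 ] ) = [-73,-42,  -  23,-1/3,1,91 ] 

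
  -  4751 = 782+  -  5533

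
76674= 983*78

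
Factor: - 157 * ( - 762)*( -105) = -2^1 * 3^2*5^1*7^1*127^1 * 157^1= - 12561570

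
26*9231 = 240006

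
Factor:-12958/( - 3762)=31/9 = 3^( - 2)*31^1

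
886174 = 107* 8282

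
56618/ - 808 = -71+ 375/404  =  -70.07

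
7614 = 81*94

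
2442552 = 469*5208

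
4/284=1/71 = 0.01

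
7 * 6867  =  48069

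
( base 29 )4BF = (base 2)111001110010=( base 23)6MI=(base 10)3698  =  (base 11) 2862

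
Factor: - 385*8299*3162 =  - 10102953630=- 2^1 *3^1*5^1*7^1*11^1*17^1*31^1*43^1*193^1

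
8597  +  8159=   16756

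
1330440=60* 22174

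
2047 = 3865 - 1818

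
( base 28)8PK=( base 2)1101101010000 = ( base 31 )78H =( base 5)210432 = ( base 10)6992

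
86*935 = 80410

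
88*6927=609576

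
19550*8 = 156400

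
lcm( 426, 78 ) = 5538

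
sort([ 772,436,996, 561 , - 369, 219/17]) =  [  -  369, 219/17,436,561,772, 996] 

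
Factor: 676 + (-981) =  - 305 = - 5^1*61^1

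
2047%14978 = 2047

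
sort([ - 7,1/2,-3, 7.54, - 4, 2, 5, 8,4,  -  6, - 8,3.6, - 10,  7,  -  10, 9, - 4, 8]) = [ - 10, - 10,-8, - 7, - 6, - 4 , - 4, - 3, 1/2,2, 3.6, 4, 5, 7, 7.54, 8,8 , 9]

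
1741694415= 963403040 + 778291375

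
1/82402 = 1/82402 = 0.00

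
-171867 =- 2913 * 59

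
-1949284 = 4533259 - 6482543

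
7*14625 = 102375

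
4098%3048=1050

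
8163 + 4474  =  12637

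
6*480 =2880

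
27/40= 27/40 = 0.68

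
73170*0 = 0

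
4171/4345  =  4171/4345 = 0.96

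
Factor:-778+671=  - 107= -107^1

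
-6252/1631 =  - 6252/1631 = - 3.83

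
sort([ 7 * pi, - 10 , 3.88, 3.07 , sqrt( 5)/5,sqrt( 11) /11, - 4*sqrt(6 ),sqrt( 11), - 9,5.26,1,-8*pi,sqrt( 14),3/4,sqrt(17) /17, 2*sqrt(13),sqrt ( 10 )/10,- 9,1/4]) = [ - 8 * pi,-10, - 4 * sqrt( 6), - 9, - 9, sqrt( 17 )/17,  1/4, sqrt ( 11) /11,sqrt(10 )/10, sqrt( 5)/5 , 3/4,1,3.07,sqrt(11),  sqrt(14), 3.88,  5.26,2*sqrt(13), 7*pi]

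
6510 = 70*93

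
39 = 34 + 5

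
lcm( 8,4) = 8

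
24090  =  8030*3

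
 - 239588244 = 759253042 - 998841286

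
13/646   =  13/646 = 0.02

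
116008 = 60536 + 55472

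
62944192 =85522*736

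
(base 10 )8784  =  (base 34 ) 7KC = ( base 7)34416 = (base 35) 75Y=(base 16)2250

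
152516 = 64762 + 87754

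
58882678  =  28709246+30173432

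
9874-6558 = 3316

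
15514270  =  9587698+5926572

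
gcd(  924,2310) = 462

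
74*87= 6438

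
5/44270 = 1/8854  =  0.00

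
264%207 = 57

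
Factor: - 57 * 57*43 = -139707 = -  3^2*19^2*43^1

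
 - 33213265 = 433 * ( - 76705) 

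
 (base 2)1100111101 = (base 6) 3501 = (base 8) 1475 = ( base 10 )829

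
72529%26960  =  18609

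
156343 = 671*233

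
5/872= 5/872  =  0.01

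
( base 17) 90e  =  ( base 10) 2615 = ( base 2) 101000110111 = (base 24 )4cn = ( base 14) d4b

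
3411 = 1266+2145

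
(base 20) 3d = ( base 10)73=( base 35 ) 23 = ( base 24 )31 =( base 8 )111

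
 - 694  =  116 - 810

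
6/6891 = 2/2297 = 0.00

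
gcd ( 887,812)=1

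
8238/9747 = 2746/3249 = 0.85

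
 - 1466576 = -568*2582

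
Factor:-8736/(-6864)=14/11 = 2^1*7^1*11^( - 1)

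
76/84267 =76/84267 = 0.00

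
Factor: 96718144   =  2^6*509^1*2969^1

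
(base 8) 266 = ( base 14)d0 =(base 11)156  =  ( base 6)502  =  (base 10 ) 182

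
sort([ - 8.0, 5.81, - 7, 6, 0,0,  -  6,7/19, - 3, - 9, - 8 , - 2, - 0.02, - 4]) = [-9, - 8.0, - 8, - 7 , - 6 ,-4, - 3,-2, - 0.02, 0, 0, 7/19,5.81, 6]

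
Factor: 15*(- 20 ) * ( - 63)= 2^2*3^3*5^2 * 7^1=   18900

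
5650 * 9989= 56437850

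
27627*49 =1353723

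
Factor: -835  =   - 5^1*167^1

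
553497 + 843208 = 1396705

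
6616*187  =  1237192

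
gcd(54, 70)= 2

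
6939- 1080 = 5859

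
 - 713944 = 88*(-8113 ) 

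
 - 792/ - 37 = 792/37 = 21.41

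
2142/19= 2142/19 = 112.74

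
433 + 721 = 1154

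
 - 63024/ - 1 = 63024 + 0/1=   63024.00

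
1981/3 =660 + 1/3 = 660.33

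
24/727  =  24/727 = 0.03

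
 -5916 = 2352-8268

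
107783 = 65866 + 41917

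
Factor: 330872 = 2^3*59^1*701^1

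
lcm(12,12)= 12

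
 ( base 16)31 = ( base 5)144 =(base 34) 1F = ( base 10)49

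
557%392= 165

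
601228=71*8468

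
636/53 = 12 = 12.00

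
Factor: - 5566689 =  - 3^2*618521^1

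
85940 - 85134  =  806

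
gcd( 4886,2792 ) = 698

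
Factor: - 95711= - 7^1*11^2*113^1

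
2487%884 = 719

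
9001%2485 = 1546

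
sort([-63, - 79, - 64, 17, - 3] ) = [ - 79  , - 64,-63 , - 3, 17]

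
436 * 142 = 61912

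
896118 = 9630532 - 8734414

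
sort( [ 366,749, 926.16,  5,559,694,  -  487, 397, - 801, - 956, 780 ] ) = [ - 956, - 801, - 487, 5, 366, 397,  559, 694 , 749, 780, 926.16]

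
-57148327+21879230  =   - 35269097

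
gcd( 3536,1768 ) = 1768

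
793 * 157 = 124501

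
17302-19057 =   -  1755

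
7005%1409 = 1369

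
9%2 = 1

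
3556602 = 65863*54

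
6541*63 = 412083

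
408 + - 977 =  - 569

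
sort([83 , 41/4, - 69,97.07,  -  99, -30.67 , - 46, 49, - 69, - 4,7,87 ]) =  [ - 99, -69, - 69,- 46, - 30.67, - 4,7,41/4 , 49,83,87, 97.07 ]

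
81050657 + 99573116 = 180623773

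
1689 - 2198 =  - 509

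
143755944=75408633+68347311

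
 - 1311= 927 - 2238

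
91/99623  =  91/99623 = 0.00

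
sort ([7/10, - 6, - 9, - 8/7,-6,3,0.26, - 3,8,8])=[ - 9 ,-6, - 6, - 3, - 8/7,  0.26,7/10 , 3, 8 , 8]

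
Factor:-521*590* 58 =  - 2^2*5^1*29^1*59^1*521^1 = - 17828620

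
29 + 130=159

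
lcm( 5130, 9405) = 56430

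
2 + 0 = 2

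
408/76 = 102/19 = 5.37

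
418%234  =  184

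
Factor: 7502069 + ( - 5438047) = 2064022 = 2^1*41^1*25171^1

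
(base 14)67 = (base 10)91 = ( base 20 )4B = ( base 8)133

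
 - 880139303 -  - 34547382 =-845591921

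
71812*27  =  1938924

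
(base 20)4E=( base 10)94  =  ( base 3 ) 10111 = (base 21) 4a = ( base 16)5E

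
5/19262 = 5/19262 = 0.00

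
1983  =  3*661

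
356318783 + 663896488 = 1020215271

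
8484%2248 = 1740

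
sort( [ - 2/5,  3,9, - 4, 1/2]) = [ - 4, - 2/5,1/2,3,9]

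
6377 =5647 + 730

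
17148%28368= 17148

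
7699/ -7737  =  -1 + 38/7737  =  -  1.00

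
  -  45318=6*( - 7553)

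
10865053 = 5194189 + 5670864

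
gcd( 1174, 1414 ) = 2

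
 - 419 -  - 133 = - 286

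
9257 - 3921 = 5336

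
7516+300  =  7816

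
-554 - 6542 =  - 7096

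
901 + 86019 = 86920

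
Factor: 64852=2^2*31^1*523^1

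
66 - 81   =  -15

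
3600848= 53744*67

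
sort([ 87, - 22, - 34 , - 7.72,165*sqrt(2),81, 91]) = [ - 34,  -  22,-7.72,81,87,91,165*sqrt( 2)]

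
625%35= 30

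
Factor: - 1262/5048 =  - 2^( - 2)  =  - 1/4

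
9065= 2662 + 6403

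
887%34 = 3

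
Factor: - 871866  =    -  2^1 *3^2 *48437^1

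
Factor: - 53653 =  - 53653^1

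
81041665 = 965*83981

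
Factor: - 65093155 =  - 5^1*71^1*183361^1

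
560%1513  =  560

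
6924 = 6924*1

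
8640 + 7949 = 16589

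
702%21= 9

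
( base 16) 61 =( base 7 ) 166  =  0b1100001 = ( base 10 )97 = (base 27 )3g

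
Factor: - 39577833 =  - 3^2*41^1 * 283^1*379^1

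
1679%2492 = 1679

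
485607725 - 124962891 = 360644834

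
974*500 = 487000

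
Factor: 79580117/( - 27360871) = -17^ ( - 1)*37^( - 1)* 43499^(  -  1)*79580117^1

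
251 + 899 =1150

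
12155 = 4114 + 8041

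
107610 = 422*255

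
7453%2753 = 1947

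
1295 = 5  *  259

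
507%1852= 507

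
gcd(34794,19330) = 3866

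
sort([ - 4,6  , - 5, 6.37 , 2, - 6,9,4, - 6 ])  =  [ - 6, - 6 , - 5, - 4, 2,4,6,6.37 , 9 ]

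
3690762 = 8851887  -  5161125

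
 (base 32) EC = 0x1CC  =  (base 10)460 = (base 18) 17a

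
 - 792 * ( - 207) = 163944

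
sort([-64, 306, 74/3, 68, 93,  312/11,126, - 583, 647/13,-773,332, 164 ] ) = [ - 773,-583,-64 , 74/3 , 312/11,647/13,  68,93,126, 164,306, 332 ] 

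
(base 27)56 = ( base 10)141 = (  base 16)8d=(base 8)215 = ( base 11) 119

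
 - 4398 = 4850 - 9248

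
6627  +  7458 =14085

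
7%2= 1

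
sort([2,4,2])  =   [2 , 2, 4 ] 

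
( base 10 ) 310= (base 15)15a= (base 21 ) eg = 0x136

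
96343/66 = 1459 + 49/66= 1459.74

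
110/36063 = 110/36063 = 0.00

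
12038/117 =102 + 8/9 = 102.89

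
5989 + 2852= 8841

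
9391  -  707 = 8684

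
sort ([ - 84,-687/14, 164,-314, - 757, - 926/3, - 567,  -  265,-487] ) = [ - 757, - 567,-487, - 314,  -  926/3 ,-265 , - 84,-687/14,164] 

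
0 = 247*0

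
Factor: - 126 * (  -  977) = 2^1*3^2 *7^1*977^1 = 123102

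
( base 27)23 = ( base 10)57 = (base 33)1O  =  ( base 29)1S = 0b111001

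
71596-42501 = 29095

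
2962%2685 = 277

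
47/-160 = - 1 + 113/160=-0.29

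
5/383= 5/383 = 0.01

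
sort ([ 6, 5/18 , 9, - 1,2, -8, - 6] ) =[-8, - 6, - 1, 5/18, 2,6,9] 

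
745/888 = 745/888 = 0.84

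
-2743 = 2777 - 5520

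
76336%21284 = 12484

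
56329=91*619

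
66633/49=9519/7 = 1359.86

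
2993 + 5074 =8067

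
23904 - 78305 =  - 54401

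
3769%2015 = 1754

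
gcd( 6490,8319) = 59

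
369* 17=6273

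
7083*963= 6820929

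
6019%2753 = 513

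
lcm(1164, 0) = 0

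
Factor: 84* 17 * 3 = 2^2 * 3^2*7^1*17^1 = 4284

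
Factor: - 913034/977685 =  - 2^1*3^( - 1 ) * 5^( - 1)*65179^( - 1 )*456517^1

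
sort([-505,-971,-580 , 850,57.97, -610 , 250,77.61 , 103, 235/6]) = [-971,-610, - 580,-505,235/6, 57.97,77.61,103 , 250, 850 ] 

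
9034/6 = 4517/3=1505.67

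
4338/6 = 723 = 723.00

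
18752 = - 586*( - 32) 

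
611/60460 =611/60460  =  0.01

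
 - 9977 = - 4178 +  - 5799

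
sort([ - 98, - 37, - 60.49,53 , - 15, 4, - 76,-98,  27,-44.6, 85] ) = [ - 98 , - 98, - 76, - 60.49, - 44.6, - 37 , - 15,4,27  ,  53, 85]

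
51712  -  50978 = 734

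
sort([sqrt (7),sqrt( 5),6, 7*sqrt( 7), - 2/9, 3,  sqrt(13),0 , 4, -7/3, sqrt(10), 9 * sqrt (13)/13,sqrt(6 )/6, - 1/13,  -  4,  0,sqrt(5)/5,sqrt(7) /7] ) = [  -  4,-7/3, - 2/9, - 1/13 , 0,0,sqrt(7)/7,sqrt( 6)/6,  sqrt( 5)/5,sqrt(5 ),9 * sqrt(13 ) /13,sqrt(7), 3,sqrt(10),sqrt(13), 4,6, 7*sqrt ( 7 )] 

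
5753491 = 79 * 72829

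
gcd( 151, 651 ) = 1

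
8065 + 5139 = 13204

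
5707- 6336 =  - 629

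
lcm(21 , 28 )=84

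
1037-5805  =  -4768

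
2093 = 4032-1939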